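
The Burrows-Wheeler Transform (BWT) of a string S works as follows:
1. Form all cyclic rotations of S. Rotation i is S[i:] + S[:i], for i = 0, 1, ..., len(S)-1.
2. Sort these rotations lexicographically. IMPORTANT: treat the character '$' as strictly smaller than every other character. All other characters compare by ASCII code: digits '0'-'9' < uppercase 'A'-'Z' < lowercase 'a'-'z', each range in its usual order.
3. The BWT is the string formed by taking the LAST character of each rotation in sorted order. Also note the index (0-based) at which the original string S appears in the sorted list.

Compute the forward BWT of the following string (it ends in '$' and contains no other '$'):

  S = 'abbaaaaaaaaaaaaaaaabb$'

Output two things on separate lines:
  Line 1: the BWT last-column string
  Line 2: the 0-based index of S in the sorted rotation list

All 22 rotations (rotation i = S[i:]+S[:i]):
  rot[0] = abbaaaaaaaaaaaaaaaabb$
  rot[1] = bbaaaaaaaaaaaaaaaabb$a
  rot[2] = baaaaaaaaaaaaaaaabb$ab
  rot[3] = aaaaaaaaaaaaaaaabb$abb
  rot[4] = aaaaaaaaaaaaaaabb$abba
  rot[5] = aaaaaaaaaaaaaabb$abbaa
  rot[6] = aaaaaaaaaaaaabb$abbaaa
  rot[7] = aaaaaaaaaaaabb$abbaaaa
  rot[8] = aaaaaaaaaaabb$abbaaaaa
  rot[9] = aaaaaaaaaabb$abbaaaaaa
  rot[10] = aaaaaaaaabb$abbaaaaaaa
  rot[11] = aaaaaaaabb$abbaaaaaaaa
  rot[12] = aaaaaaabb$abbaaaaaaaaa
  rot[13] = aaaaaabb$abbaaaaaaaaaa
  rot[14] = aaaaabb$abbaaaaaaaaaaa
  rot[15] = aaaabb$abbaaaaaaaaaaaa
  rot[16] = aaabb$abbaaaaaaaaaaaaa
  rot[17] = aabb$abbaaaaaaaaaaaaaa
  rot[18] = abb$abbaaaaaaaaaaaaaaa
  rot[19] = bb$abbaaaaaaaaaaaaaaaa
  rot[20] = b$abbaaaaaaaaaaaaaaaab
  rot[21] = $abbaaaaaaaaaaaaaaaabb
Sorted (with $ < everything):
  sorted[0] = $abbaaaaaaaaaaaaaaaabb  (last char: 'b')
  sorted[1] = aaaaaaaaaaaaaaaabb$abb  (last char: 'b')
  sorted[2] = aaaaaaaaaaaaaaabb$abba  (last char: 'a')
  sorted[3] = aaaaaaaaaaaaaabb$abbaa  (last char: 'a')
  sorted[4] = aaaaaaaaaaaaabb$abbaaa  (last char: 'a')
  sorted[5] = aaaaaaaaaaaabb$abbaaaa  (last char: 'a')
  sorted[6] = aaaaaaaaaaabb$abbaaaaa  (last char: 'a')
  sorted[7] = aaaaaaaaaabb$abbaaaaaa  (last char: 'a')
  sorted[8] = aaaaaaaaabb$abbaaaaaaa  (last char: 'a')
  sorted[9] = aaaaaaaabb$abbaaaaaaaa  (last char: 'a')
  sorted[10] = aaaaaaabb$abbaaaaaaaaa  (last char: 'a')
  sorted[11] = aaaaaabb$abbaaaaaaaaaa  (last char: 'a')
  sorted[12] = aaaaabb$abbaaaaaaaaaaa  (last char: 'a')
  sorted[13] = aaaabb$abbaaaaaaaaaaaa  (last char: 'a')
  sorted[14] = aaabb$abbaaaaaaaaaaaaa  (last char: 'a')
  sorted[15] = aabb$abbaaaaaaaaaaaaaa  (last char: 'a')
  sorted[16] = abb$abbaaaaaaaaaaaaaaa  (last char: 'a')
  sorted[17] = abbaaaaaaaaaaaaaaaabb$  (last char: '$')
  sorted[18] = b$abbaaaaaaaaaaaaaaaab  (last char: 'b')
  sorted[19] = baaaaaaaaaaaaaaaabb$ab  (last char: 'b')
  sorted[20] = bb$abbaaaaaaaaaaaaaaaa  (last char: 'a')
  sorted[21] = bbaaaaaaaaaaaaaaaabb$a  (last char: 'a')
Last column: bbaaaaaaaaaaaaaaa$bbaa
Original string S is at sorted index 17

Answer: bbaaaaaaaaaaaaaaa$bbaa
17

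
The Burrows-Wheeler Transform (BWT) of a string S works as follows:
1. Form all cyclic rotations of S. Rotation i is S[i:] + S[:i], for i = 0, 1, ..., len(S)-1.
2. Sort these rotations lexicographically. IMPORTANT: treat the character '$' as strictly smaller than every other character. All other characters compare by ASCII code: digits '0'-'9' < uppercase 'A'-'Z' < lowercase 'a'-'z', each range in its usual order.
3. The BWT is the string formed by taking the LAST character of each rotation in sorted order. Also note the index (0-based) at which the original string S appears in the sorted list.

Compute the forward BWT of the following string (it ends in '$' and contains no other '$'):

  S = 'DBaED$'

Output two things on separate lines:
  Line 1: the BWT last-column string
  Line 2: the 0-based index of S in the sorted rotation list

All 6 rotations (rotation i = S[i:]+S[:i]):
  rot[0] = DBaED$
  rot[1] = BaED$D
  rot[2] = aED$DB
  rot[3] = ED$DBa
  rot[4] = D$DBaE
  rot[5] = $DBaED
Sorted (with $ < everything):
  sorted[0] = $DBaED  (last char: 'D')
  sorted[1] = BaED$D  (last char: 'D')
  sorted[2] = D$DBaE  (last char: 'E')
  sorted[3] = DBaED$  (last char: '$')
  sorted[4] = ED$DBa  (last char: 'a')
  sorted[5] = aED$DB  (last char: 'B')
Last column: DDE$aB
Original string S is at sorted index 3

Answer: DDE$aB
3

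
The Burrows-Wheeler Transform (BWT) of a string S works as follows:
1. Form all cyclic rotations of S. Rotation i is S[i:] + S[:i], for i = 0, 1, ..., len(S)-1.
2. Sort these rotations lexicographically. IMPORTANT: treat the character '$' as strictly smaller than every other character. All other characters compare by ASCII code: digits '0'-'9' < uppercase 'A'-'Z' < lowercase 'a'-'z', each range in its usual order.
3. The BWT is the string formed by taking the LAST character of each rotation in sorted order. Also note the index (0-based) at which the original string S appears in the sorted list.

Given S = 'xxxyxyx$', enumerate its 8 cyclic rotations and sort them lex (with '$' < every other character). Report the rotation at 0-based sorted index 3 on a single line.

All 8 rotations (rotation i = S[i:]+S[:i]):
  rot[0] = xxxyxyx$
  rot[1] = xxyxyx$x
  rot[2] = xyxyx$xx
  rot[3] = yxyx$xxx
  rot[4] = xyx$xxxy
  rot[5] = yx$xxxyx
  rot[6] = x$xxxyxy
  rot[7] = $xxxyxyx
Sorted (with $ < everything):
  sorted[0] = $xxxyxyx
  sorted[1] = x$xxxyxy
  sorted[2] = xxxyxyx$
  sorted[3] = xxyxyx$x
  sorted[4] = xyx$xxxy
  sorted[5] = xyxyx$xx
  sorted[6] = yx$xxxyx
  sorted[7] = yxyx$xxx
sorted[3] = xxyxyx$x

Answer: xxyxyx$x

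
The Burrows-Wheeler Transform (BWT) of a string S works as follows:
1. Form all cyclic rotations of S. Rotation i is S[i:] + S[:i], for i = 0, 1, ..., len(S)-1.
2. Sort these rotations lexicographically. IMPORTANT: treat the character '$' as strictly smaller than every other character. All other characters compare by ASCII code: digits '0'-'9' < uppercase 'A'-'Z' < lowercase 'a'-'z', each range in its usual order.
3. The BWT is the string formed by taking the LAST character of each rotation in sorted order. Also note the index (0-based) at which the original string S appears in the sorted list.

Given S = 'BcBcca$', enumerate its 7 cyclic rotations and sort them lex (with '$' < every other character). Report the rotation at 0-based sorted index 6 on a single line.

All 7 rotations (rotation i = S[i:]+S[:i]):
  rot[0] = BcBcca$
  rot[1] = cBcca$B
  rot[2] = Bcca$Bc
  rot[3] = cca$BcB
  rot[4] = ca$BcBc
  rot[5] = a$BcBcc
  rot[6] = $BcBcca
Sorted (with $ < everything):
  sorted[0] = $BcBcca
  sorted[1] = BcBcca$
  sorted[2] = Bcca$Bc
  sorted[3] = a$BcBcc
  sorted[4] = cBcca$B
  sorted[5] = ca$BcBc
  sorted[6] = cca$BcB
sorted[6] = cca$BcB

Answer: cca$BcB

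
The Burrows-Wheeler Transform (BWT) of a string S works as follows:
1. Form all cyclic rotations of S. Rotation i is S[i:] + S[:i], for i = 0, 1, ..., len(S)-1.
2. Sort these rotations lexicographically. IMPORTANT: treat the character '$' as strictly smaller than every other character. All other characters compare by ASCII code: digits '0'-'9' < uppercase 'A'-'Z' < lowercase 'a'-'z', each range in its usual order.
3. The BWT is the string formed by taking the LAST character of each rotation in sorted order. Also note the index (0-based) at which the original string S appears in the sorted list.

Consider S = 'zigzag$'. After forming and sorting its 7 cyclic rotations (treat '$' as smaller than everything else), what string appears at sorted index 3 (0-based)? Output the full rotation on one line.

Answer: gzag$zi

Derivation:
All 7 rotations (rotation i = S[i:]+S[:i]):
  rot[0] = zigzag$
  rot[1] = igzag$z
  rot[2] = gzag$zi
  rot[3] = zag$zig
  rot[4] = ag$zigz
  rot[5] = g$zigza
  rot[6] = $zigzag
Sorted (with $ < everything):
  sorted[0] = $zigzag
  sorted[1] = ag$zigz
  sorted[2] = g$zigza
  sorted[3] = gzag$zi
  sorted[4] = igzag$z
  sorted[5] = zag$zig
  sorted[6] = zigzag$
sorted[3] = gzag$zi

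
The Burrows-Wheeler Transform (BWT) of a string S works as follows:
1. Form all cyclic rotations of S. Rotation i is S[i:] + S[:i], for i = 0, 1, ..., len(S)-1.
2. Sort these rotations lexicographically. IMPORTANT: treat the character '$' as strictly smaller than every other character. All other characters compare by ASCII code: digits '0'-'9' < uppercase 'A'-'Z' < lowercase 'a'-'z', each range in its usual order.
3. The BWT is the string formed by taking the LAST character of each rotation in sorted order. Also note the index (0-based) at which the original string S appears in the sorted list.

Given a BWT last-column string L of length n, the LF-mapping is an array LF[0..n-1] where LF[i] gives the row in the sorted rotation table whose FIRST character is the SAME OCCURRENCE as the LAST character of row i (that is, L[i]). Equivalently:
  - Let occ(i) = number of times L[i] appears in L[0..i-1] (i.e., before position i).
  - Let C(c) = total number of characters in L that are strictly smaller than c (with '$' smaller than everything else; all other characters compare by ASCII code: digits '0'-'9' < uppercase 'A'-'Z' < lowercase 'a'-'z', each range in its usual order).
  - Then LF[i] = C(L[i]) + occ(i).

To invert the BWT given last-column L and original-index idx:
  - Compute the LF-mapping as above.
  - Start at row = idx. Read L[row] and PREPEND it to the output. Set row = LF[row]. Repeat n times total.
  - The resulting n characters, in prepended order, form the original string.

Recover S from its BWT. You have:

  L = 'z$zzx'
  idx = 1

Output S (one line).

Answer: xzzz$

Derivation:
LF mapping: 2 0 3 4 1
Walk LF starting at row 1, prepending L[row]:
  step 1: row=1, L[1]='$', prepend. Next row=LF[1]=0
  step 2: row=0, L[0]='z', prepend. Next row=LF[0]=2
  step 3: row=2, L[2]='z', prepend. Next row=LF[2]=3
  step 4: row=3, L[3]='z', prepend. Next row=LF[3]=4
  step 5: row=4, L[4]='x', prepend. Next row=LF[4]=1
Reversed output: xzzz$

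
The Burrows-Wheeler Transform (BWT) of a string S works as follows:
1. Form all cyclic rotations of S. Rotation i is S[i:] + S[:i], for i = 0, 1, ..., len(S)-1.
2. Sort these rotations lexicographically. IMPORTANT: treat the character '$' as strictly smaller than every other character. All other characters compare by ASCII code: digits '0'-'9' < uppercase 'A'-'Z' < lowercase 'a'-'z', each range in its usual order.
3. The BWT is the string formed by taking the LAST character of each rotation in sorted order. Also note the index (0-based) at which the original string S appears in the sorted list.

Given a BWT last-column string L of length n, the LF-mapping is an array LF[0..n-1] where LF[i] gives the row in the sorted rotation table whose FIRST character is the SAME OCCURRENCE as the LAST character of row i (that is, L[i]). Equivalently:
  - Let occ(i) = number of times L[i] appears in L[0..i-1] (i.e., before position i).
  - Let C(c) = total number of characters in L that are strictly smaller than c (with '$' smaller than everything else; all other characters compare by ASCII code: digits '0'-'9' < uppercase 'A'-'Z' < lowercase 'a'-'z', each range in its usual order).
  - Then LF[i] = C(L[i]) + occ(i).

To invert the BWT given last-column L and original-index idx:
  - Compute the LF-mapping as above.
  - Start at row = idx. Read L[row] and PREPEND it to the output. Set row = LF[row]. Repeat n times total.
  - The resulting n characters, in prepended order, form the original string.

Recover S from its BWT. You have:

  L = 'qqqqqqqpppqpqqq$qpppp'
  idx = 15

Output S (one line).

LF mapping: 9 10 11 12 13 14 15 1 2 3 16 4 17 18 19 0 20 5 6 7 8
Walk LF starting at row 15, prepending L[row]:
  step 1: row=15, L[15]='$', prepend. Next row=LF[15]=0
  step 2: row=0, L[0]='q', prepend. Next row=LF[0]=9
  step 3: row=9, L[9]='p', prepend. Next row=LF[9]=3
  step 4: row=3, L[3]='q', prepend. Next row=LF[3]=12
  step 5: row=12, L[12]='q', prepend. Next row=LF[12]=17
  step 6: row=17, L[17]='p', prepend. Next row=LF[17]=5
  step 7: row=5, L[5]='q', prepend. Next row=LF[5]=14
  step 8: row=14, L[14]='q', prepend. Next row=LF[14]=19
  step 9: row=19, L[19]='p', prepend. Next row=LF[19]=7
  step 10: row=7, L[7]='p', prepend. Next row=LF[7]=1
  step 11: row=1, L[1]='q', prepend. Next row=LF[1]=10
  step 12: row=10, L[10]='q', prepend. Next row=LF[10]=16
  step 13: row=16, L[16]='q', prepend. Next row=LF[16]=20
  step 14: row=20, L[20]='p', prepend. Next row=LF[20]=8
  step 15: row=8, L[8]='p', prepend. Next row=LF[8]=2
  step 16: row=2, L[2]='q', prepend. Next row=LF[2]=11
  step 17: row=11, L[11]='p', prepend. Next row=LF[11]=4
  step 18: row=4, L[4]='q', prepend. Next row=LF[4]=13
  step 19: row=13, L[13]='q', prepend. Next row=LF[13]=18
  step 20: row=18, L[18]='p', prepend. Next row=LF[18]=6
  step 21: row=6, L[6]='q', prepend. Next row=LF[6]=15
Reversed output: qpqqpqppqqqppqqpqqpq$

Answer: qpqqpqppqqqppqqpqqpq$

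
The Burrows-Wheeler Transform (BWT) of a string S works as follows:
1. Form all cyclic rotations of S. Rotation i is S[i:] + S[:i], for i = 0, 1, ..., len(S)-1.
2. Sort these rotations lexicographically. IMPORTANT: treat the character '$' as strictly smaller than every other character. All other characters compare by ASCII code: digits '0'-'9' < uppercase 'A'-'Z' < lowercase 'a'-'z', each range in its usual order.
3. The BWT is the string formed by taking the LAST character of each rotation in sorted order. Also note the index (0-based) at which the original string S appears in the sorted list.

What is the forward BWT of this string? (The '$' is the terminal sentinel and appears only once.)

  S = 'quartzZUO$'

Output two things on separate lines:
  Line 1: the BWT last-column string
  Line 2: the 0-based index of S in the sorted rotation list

All 10 rotations (rotation i = S[i:]+S[:i]):
  rot[0] = quartzZUO$
  rot[1] = uartzZUO$q
  rot[2] = artzZUO$qu
  rot[3] = rtzZUO$qua
  rot[4] = tzZUO$quar
  rot[5] = zZUO$quart
  rot[6] = ZUO$quartz
  rot[7] = UO$quartzZ
  rot[8] = O$quartzZU
  rot[9] = $quartzZUO
Sorted (with $ < everything):
  sorted[0] = $quartzZUO  (last char: 'O')
  sorted[1] = O$quartzZU  (last char: 'U')
  sorted[2] = UO$quartzZ  (last char: 'Z')
  sorted[3] = ZUO$quartz  (last char: 'z')
  sorted[4] = artzZUO$qu  (last char: 'u')
  sorted[5] = quartzZUO$  (last char: '$')
  sorted[6] = rtzZUO$qua  (last char: 'a')
  sorted[7] = tzZUO$quar  (last char: 'r')
  sorted[8] = uartzZUO$q  (last char: 'q')
  sorted[9] = zZUO$quart  (last char: 't')
Last column: OUZzu$arqt
Original string S is at sorted index 5

Answer: OUZzu$arqt
5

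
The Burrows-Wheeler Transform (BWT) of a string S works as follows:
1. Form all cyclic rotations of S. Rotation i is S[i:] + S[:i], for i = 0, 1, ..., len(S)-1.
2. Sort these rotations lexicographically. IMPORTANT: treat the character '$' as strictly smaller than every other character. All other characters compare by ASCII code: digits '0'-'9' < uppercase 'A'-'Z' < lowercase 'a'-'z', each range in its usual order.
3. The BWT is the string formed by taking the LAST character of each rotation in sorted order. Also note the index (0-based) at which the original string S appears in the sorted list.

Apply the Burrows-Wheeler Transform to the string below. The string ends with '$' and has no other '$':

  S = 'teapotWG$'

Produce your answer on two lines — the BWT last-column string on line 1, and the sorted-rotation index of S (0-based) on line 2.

All 9 rotations (rotation i = S[i:]+S[:i]):
  rot[0] = teapotWG$
  rot[1] = eapotWG$t
  rot[2] = apotWG$te
  rot[3] = potWG$tea
  rot[4] = otWG$teap
  rot[5] = tWG$teapo
  rot[6] = WG$teapot
  rot[7] = G$teapotW
  rot[8] = $teapotWG
Sorted (with $ < everything):
  sorted[0] = $teapotWG  (last char: 'G')
  sorted[1] = G$teapotW  (last char: 'W')
  sorted[2] = WG$teapot  (last char: 't')
  sorted[3] = apotWG$te  (last char: 'e')
  sorted[4] = eapotWG$t  (last char: 't')
  sorted[5] = otWG$teap  (last char: 'p')
  sorted[6] = potWG$tea  (last char: 'a')
  sorted[7] = tWG$teapo  (last char: 'o')
  sorted[8] = teapotWG$  (last char: '$')
Last column: GWtetpao$
Original string S is at sorted index 8

Answer: GWtetpao$
8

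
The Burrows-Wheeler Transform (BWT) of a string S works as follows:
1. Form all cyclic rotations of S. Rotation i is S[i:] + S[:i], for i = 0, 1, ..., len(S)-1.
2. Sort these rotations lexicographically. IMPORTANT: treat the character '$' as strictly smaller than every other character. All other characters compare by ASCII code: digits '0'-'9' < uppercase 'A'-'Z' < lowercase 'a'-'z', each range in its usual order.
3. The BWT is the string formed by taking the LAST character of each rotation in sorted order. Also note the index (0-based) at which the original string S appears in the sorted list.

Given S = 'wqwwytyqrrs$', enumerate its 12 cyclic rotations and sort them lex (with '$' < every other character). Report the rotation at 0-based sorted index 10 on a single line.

Answer: yqrrs$wqwwyt

Derivation:
All 12 rotations (rotation i = S[i:]+S[:i]):
  rot[0] = wqwwytyqrrs$
  rot[1] = qwwytyqrrs$w
  rot[2] = wwytyqrrs$wq
  rot[3] = wytyqrrs$wqw
  rot[4] = ytyqrrs$wqww
  rot[5] = tyqrrs$wqwwy
  rot[6] = yqrrs$wqwwyt
  rot[7] = qrrs$wqwwyty
  rot[8] = rrs$wqwwytyq
  rot[9] = rs$wqwwytyqr
  rot[10] = s$wqwwytyqrr
  rot[11] = $wqwwytyqrrs
Sorted (with $ < everything):
  sorted[0] = $wqwwytyqrrs
  sorted[1] = qrrs$wqwwyty
  sorted[2] = qwwytyqrrs$w
  sorted[3] = rrs$wqwwytyq
  sorted[4] = rs$wqwwytyqr
  sorted[5] = s$wqwwytyqrr
  sorted[6] = tyqrrs$wqwwy
  sorted[7] = wqwwytyqrrs$
  sorted[8] = wwytyqrrs$wq
  sorted[9] = wytyqrrs$wqw
  sorted[10] = yqrrs$wqwwyt
  sorted[11] = ytyqrrs$wqww
sorted[10] = yqrrs$wqwwyt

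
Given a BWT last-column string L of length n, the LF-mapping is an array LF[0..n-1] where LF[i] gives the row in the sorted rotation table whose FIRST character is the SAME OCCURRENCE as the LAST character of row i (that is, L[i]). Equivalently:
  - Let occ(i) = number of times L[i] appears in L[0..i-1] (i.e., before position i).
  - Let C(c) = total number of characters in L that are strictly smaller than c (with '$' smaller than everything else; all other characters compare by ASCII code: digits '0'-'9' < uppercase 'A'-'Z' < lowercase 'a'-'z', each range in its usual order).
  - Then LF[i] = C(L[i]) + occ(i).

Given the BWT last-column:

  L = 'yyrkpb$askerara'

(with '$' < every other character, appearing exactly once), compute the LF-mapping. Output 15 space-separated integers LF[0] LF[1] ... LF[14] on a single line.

Char counts: '$':1, 'a':3, 'b':1, 'e':1, 'k':2, 'p':1, 'r':3, 's':1, 'y':2
C (first-col start): C('$')=0, C('a')=1, C('b')=4, C('e')=5, C('k')=6, C('p')=8, C('r')=9, C('s')=12, C('y')=13
L[0]='y': occ=0, LF[0]=C('y')+0=13+0=13
L[1]='y': occ=1, LF[1]=C('y')+1=13+1=14
L[2]='r': occ=0, LF[2]=C('r')+0=9+0=9
L[3]='k': occ=0, LF[3]=C('k')+0=6+0=6
L[4]='p': occ=0, LF[4]=C('p')+0=8+0=8
L[5]='b': occ=0, LF[5]=C('b')+0=4+0=4
L[6]='$': occ=0, LF[6]=C('$')+0=0+0=0
L[7]='a': occ=0, LF[7]=C('a')+0=1+0=1
L[8]='s': occ=0, LF[8]=C('s')+0=12+0=12
L[9]='k': occ=1, LF[9]=C('k')+1=6+1=7
L[10]='e': occ=0, LF[10]=C('e')+0=5+0=5
L[11]='r': occ=1, LF[11]=C('r')+1=9+1=10
L[12]='a': occ=1, LF[12]=C('a')+1=1+1=2
L[13]='r': occ=2, LF[13]=C('r')+2=9+2=11
L[14]='a': occ=2, LF[14]=C('a')+2=1+2=3

Answer: 13 14 9 6 8 4 0 1 12 7 5 10 2 11 3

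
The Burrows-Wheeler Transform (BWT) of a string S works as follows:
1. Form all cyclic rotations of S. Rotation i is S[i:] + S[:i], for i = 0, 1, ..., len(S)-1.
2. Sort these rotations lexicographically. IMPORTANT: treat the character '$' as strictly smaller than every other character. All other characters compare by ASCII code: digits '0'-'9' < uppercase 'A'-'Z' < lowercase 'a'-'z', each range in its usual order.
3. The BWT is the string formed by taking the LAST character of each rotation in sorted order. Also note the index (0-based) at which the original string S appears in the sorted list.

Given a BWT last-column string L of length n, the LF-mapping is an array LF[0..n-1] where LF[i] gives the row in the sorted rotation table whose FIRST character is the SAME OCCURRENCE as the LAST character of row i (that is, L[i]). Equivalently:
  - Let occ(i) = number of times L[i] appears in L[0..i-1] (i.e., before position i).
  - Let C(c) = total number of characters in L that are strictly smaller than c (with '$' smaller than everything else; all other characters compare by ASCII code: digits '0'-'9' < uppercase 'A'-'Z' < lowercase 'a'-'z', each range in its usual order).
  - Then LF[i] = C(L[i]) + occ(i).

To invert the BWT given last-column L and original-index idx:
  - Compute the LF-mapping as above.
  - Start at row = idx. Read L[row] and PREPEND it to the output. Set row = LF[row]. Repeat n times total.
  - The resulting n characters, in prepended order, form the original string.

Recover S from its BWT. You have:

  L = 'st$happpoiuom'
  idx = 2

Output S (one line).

Answer: hippopotamus$

Derivation:
LF mapping: 10 11 0 2 1 7 8 9 5 3 12 6 4
Walk LF starting at row 2, prepending L[row]:
  step 1: row=2, L[2]='$', prepend. Next row=LF[2]=0
  step 2: row=0, L[0]='s', prepend. Next row=LF[0]=10
  step 3: row=10, L[10]='u', prepend. Next row=LF[10]=12
  step 4: row=12, L[12]='m', prepend. Next row=LF[12]=4
  step 5: row=4, L[4]='a', prepend. Next row=LF[4]=1
  step 6: row=1, L[1]='t', prepend. Next row=LF[1]=11
  step 7: row=11, L[11]='o', prepend. Next row=LF[11]=6
  step 8: row=6, L[6]='p', prepend. Next row=LF[6]=8
  step 9: row=8, L[8]='o', prepend. Next row=LF[8]=5
  step 10: row=5, L[5]='p', prepend. Next row=LF[5]=7
  step 11: row=7, L[7]='p', prepend. Next row=LF[7]=9
  step 12: row=9, L[9]='i', prepend. Next row=LF[9]=3
  step 13: row=3, L[3]='h', prepend. Next row=LF[3]=2
Reversed output: hippopotamus$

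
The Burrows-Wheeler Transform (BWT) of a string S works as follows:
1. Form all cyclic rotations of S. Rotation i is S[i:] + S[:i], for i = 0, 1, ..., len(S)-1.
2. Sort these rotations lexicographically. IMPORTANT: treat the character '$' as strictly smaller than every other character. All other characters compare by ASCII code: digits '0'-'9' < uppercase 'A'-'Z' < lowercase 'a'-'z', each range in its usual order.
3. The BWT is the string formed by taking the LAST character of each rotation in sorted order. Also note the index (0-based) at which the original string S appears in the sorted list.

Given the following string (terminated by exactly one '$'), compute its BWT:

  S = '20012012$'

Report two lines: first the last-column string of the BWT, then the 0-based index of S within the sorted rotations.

Answer: 2220001$1
7

Derivation:
All 9 rotations (rotation i = S[i:]+S[:i]):
  rot[0] = 20012012$
  rot[1] = 0012012$2
  rot[2] = 012012$20
  rot[3] = 12012$200
  rot[4] = 2012$2001
  rot[5] = 012$20012
  rot[6] = 12$200120
  rot[7] = 2$2001201
  rot[8] = $20012012
Sorted (with $ < everything):
  sorted[0] = $20012012  (last char: '2')
  sorted[1] = 0012012$2  (last char: '2')
  sorted[2] = 012$20012  (last char: '2')
  sorted[3] = 012012$20  (last char: '0')
  sorted[4] = 12$200120  (last char: '0')
  sorted[5] = 12012$200  (last char: '0')
  sorted[6] = 2$2001201  (last char: '1')
  sorted[7] = 20012012$  (last char: '$')
  sorted[8] = 2012$2001  (last char: '1')
Last column: 2220001$1
Original string S is at sorted index 7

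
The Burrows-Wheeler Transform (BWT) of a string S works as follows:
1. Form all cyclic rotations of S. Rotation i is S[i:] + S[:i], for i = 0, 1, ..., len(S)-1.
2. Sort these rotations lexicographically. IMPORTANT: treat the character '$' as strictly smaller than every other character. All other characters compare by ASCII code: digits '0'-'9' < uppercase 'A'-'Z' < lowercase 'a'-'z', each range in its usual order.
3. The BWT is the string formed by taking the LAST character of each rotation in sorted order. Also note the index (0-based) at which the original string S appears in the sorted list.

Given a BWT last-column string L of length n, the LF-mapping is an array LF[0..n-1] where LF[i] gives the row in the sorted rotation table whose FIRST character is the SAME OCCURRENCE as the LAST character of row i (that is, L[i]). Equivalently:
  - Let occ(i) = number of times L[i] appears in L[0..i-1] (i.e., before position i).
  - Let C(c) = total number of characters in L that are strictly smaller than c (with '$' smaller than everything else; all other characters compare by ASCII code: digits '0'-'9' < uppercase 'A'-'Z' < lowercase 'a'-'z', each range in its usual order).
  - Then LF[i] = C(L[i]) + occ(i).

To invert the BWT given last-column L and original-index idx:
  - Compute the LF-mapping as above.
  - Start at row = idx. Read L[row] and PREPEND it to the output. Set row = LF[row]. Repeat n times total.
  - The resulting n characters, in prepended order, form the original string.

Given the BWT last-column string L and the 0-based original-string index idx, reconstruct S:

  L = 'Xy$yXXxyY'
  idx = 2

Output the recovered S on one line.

Answer: XYyyXxyX$

Derivation:
LF mapping: 1 6 0 7 2 3 5 8 4
Walk LF starting at row 2, prepending L[row]:
  step 1: row=2, L[2]='$', prepend. Next row=LF[2]=0
  step 2: row=0, L[0]='X', prepend. Next row=LF[0]=1
  step 3: row=1, L[1]='y', prepend. Next row=LF[1]=6
  step 4: row=6, L[6]='x', prepend. Next row=LF[6]=5
  step 5: row=5, L[5]='X', prepend. Next row=LF[5]=3
  step 6: row=3, L[3]='y', prepend. Next row=LF[3]=7
  step 7: row=7, L[7]='y', prepend. Next row=LF[7]=8
  step 8: row=8, L[8]='Y', prepend. Next row=LF[8]=4
  step 9: row=4, L[4]='X', prepend. Next row=LF[4]=2
Reversed output: XYyyXxyX$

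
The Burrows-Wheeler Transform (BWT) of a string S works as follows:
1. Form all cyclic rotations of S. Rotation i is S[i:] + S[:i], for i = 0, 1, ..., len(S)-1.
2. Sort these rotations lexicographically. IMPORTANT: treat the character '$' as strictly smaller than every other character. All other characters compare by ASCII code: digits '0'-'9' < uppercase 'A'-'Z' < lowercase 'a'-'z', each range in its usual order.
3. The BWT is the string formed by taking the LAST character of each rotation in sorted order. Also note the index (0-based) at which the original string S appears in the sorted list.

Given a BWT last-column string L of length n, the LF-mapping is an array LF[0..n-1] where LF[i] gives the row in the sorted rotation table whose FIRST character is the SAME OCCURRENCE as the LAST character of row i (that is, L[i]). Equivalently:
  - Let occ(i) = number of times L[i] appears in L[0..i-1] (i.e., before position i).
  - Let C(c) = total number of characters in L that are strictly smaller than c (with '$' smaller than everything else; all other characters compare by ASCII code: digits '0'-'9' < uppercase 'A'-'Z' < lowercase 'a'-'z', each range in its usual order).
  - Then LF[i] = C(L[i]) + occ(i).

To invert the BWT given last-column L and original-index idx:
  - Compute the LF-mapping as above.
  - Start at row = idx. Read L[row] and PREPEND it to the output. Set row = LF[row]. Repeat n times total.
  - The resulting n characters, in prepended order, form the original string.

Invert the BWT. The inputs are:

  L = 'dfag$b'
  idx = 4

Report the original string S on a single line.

LF mapping: 3 4 1 5 0 2
Walk LF starting at row 4, prepending L[row]:
  step 1: row=4, L[4]='$', prepend. Next row=LF[4]=0
  step 2: row=0, L[0]='d', prepend. Next row=LF[0]=3
  step 3: row=3, L[3]='g', prepend. Next row=LF[3]=5
  step 4: row=5, L[5]='b', prepend. Next row=LF[5]=2
  step 5: row=2, L[2]='a', prepend. Next row=LF[2]=1
  step 6: row=1, L[1]='f', prepend. Next row=LF[1]=4
Reversed output: fabgd$

Answer: fabgd$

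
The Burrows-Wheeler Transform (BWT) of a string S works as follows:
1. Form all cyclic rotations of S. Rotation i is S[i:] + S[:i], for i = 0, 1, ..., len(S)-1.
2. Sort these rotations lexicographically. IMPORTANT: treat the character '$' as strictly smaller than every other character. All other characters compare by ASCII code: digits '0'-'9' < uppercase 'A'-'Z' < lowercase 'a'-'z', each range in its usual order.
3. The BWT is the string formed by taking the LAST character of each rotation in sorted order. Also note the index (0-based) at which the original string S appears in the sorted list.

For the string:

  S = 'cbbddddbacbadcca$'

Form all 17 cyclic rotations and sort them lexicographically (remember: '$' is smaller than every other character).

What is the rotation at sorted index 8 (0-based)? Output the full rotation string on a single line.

All 17 rotations (rotation i = S[i:]+S[:i]):
  rot[0] = cbbddddbacbadcca$
  rot[1] = bbddddbacbadcca$c
  rot[2] = bddddbacbadcca$cb
  rot[3] = ddddbacbadcca$cbb
  rot[4] = dddbacbadcca$cbbd
  rot[5] = ddbacbadcca$cbbdd
  rot[6] = dbacbadcca$cbbddd
  rot[7] = bacbadcca$cbbdddd
  rot[8] = acbadcca$cbbddddb
  rot[9] = cbadcca$cbbddddba
  rot[10] = badcca$cbbddddbac
  rot[11] = adcca$cbbddddbacb
  rot[12] = dcca$cbbddddbacba
  rot[13] = cca$cbbddddbacbad
  rot[14] = ca$cbbddddbacbadc
  rot[15] = a$cbbddddbacbadcc
  rot[16] = $cbbddddbacbadcca
Sorted (with $ < everything):
  sorted[0] = $cbbddddbacbadcca
  sorted[1] = a$cbbddddbacbadcc
  sorted[2] = acbadcca$cbbddddb
  sorted[3] = adcca$cbbddddbacb
  sorted[4] = bacbadcca$cbbdddd
  sorted[5] = badcca$cbbddddbac
  sorted[6] = bbddddbacbadcca$c
  sorted[7] = bddddbacbadcca$cb
  sorted[8] = ca$cbbddddbacbadc
  sorted[9] = cbadcca$cbbddddba
  sorted[10] = cbbddddbacbadcca$
  sorted[11] = cca$cbbddddbacbad
  sorted[12] = dbacbadcca$cbbddd
  sorted[13] = dcca$cbbddddbacba
  sorted[14] = ddbacbadcca$cbbdd
  sorted[15] = dddbacbadcca$cbbd
  sorted[16] = ddddbacbadcca$cbb
sorted[8] = ca$cbbddddbacbadc

Answer: ca$cbbddddbacbadc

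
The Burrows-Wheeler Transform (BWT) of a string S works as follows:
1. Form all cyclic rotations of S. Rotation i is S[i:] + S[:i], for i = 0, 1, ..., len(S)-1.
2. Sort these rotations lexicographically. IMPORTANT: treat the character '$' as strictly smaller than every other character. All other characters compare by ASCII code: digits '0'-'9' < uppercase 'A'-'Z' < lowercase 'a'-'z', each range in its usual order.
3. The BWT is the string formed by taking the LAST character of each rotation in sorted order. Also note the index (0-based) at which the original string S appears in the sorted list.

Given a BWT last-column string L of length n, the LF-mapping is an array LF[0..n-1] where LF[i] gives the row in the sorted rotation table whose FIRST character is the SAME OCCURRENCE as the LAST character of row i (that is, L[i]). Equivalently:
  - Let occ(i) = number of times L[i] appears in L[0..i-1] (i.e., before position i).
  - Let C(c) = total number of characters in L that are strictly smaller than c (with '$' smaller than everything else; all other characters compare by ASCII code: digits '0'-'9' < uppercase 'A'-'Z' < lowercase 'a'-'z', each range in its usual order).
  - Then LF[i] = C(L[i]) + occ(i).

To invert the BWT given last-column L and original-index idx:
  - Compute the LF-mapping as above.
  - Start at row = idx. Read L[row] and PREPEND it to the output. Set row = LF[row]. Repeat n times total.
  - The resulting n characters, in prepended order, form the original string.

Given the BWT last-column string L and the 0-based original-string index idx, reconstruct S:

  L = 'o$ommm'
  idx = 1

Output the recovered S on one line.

Answer: mmomo$

Derivation:
LF mapping: 4 0 5 1 2 3
Walk LF starting at row 1, prepending L[row]:
  step 1: row=1, L[1]='$', prepend. Next row=LF[1]=0
  step 2: row=0, L[0]='o', prepend. Next row=LF[0]=4
  step 3: row=4, L[4]='m', prepend. Next row=LF[4]=2
  step 4: row=2, L[2]='o', prepend. Next row=LF[2]=5
  step 5: row=5, L[5]='m', prepend. Next row=LF[5]=3
  step 6: row=3, L[3]='m', prepend. Next row=LF[3]=1
Reversed output: mmomo$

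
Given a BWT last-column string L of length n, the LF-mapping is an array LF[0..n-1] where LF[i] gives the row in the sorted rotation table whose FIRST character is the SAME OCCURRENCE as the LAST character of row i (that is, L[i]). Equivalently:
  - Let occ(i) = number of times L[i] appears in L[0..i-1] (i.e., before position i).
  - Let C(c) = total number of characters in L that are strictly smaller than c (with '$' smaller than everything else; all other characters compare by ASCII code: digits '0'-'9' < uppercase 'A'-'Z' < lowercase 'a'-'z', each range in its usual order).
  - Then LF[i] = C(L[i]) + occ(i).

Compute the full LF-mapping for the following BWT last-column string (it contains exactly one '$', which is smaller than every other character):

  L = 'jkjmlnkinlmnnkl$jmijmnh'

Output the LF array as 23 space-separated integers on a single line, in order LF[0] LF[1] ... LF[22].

Answer: 4 8 5 14 11 18 9 2 19 12 15 20 21 10 13 0 6 16 3 7 17 22 1

Derivation:
Char counts: '$':1, 'h':1, 'i':2, 'j':4, 'k':3, 'l':3, 'm':4, 'n':5
C (first-col start): C('$')=0, C('h')=1, C('i')=2, C('j')=4, C('k')=8, C('l')=11, C('m')=14, C('n')=18
L[0]='j': occ=0, LF[0]=C('j')+0=4+0=4
L[1]='k': occ=0, LF[1]=C('k')+0=8+0=8
L[2]='j': occ=1, LF[2]=C('j')+1=4+1=5
L[3]='m': occ=0, LF[3]=C('m')+0=14+0=14
L[4]='l': occ=0, LF[4]=C('l')+0=11+0=11
L[5]='n': occ=0, LF[5]=C('n')+0=18+0=18
L[6]='k': occ=1, LF[6]=C('k')+1=8+1=9
L[7]='i': occ=0, LF[7]=C('i')+0=2+0=2
L[8]='n': occ=1, LF[8]=C('n')+1=18+1=19
L[9]='l': occ=1, LF[9]=C('l')+1=11+1=12
L[10]='m': occ=1, LF[10]=C('m')+1=14+1=15
L[11]='n': occ=2, LF[11]=C('n')+2=18+2=20
L[12]='n': occ=3, LF[12]=C('n')+3=18+3=21
L[13]='k': occ=2, LF[13]=C('k')+2=8+2=10
L[14]='l': occ=2, LF[14]=C('l')+2=11+2=13
L[15]='$': occ=0, LF[15]=C('$')+0=0+0=0
L[16]='j': occ=2, LF[16]=C('j')+2=4+2=6
L[17]='m': occ=2, LF[17]=C('m')+2=14+2=16
L[18]='i': occ=1, LF[18]=C('i')+1=2+1=3
L[19]='j': occ=3, LF[19]=C('j')+3=4+3=7
L[20]='m': occ=3, LF[20]=C('m')+3=14+3=17
L[21]='n': occ=4, LF[21]=C('n')+4=18+4=22
L[22]='h': occ=0, LF[22]=C('h')+0=1+0=1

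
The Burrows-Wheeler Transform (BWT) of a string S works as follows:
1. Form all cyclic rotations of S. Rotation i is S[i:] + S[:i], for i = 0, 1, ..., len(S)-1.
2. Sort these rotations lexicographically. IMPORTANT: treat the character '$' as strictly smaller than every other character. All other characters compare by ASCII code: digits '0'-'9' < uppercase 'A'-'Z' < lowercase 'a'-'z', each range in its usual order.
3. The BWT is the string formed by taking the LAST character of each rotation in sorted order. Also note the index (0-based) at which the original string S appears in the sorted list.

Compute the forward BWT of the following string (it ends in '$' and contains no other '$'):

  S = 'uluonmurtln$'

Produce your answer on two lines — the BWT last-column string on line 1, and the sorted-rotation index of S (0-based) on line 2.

All 12 rotations (rotation i = S[i:]+S[:i]):
  rot[0] = uluonmurtln$
  rot[1] = luonmurtln$u
  rot[2] = uonmurtln$ul
  rot[3] = onmurtln$ulu
  rot[4] = nmurtln$uluo
  rot[5] = murtln$uluon
  rot[6] = urtln$uluonm
  rot[7] = rtln$uluonmu
  rot[8] = tln$uluonmur
  rot[9] = ln$uluonmurt
  rot[10] = n$uluonmurtl
  rot[11] = $uluonmurtln
Sorted (with $ < everything):
  sorted[0] = $uluonmurtln  (last char: 'n')
  sorted[1] = ln$uluonmurt  (last char: 't')
  sorted[2] = luonmurtln$u  (last char: 'u')
  sorted[3] = murtln$uluon  (last char: 'n')
  sorted[4] = n$uluonmurtl  (last char: 'l')
  sorted[5] = nmurtln$uluo  (last char: 'o')
  sorted[6] = onmurtln$ulu  (last char: 'u')
  sorted[7] = rtln$uluonmu  (last char: 'u')
  sorted[8] = tln$uluonmur  (last char: 'r')
  sorted[9] = uluonmurtln$  (last char: '$')
  sorted[10] = uonmurtln$ul  (last char: 'l')
  sorted[11] = urtln$uluonm  (last char: 'm')
Last column: ntunlouur$lm
Original string S is at sorted index 9

Answer: ntunlouur$lm
9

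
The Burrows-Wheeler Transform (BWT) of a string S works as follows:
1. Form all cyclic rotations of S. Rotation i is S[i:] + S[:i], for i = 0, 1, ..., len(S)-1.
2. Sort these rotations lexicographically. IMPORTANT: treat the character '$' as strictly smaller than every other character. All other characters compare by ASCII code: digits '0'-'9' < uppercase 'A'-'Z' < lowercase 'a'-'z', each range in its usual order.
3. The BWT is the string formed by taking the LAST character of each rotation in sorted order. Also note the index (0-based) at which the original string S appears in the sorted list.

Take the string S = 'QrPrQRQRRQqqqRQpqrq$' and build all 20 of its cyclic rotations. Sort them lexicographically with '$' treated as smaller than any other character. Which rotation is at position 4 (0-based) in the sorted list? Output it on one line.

All 20 rotations (rotation i = S[i:]+S[:i]):
  rot[0] = QrPrQRQRRQqqqRQpqrq$
  rot[1] = rPrQRQRRQqqqRQpqrq$Q
  rot[2] = PrQRQRRQqqqRQpqrq$Qr
  rot[3] = rQRQRRQqqqRQpqrq$QrP
  rot[4] = QRQRRQqqqRQpqrq$QrPr
  rot[5] = RQRRQqqqRQpqrq$QrPrQ
  rot[6] = QRRQqqqRQpqrq$QrPrQR
  rot[7] = RRQqqqRQpqrq$QrPrQRQ
  rot[8] = RQqqqRQpqrq$QrPrQRQR
  rot[9] = QqqqRQpqrq$QrPrQRQRR
  rot[10] = qqqRQpqrq$QrPrQRQRRQ
  rot[11] = qqRQpqrq$QrPrQRQRRQq
  rot[12] = qRQpqrq$QrPrQRQRRQqq
  rot[13] = RQpqrq$QrPrQRQRRQqqq
  rot[14] = Qpqrq$QrPrQRQRRQqqqR
  rot[15] = pqrq$QrPrQRQRRQqqqRQ
  rot[16] = qrq$QrPrQRQRRQqqqRQp
  rot[17] = rq$QrPrQRQRRQqqqRQpq
  rot[18] = q$QrPrQRQRRQqqqRQpqr
  rot[19] = $QrPrQRQRRQqqqRQpqrq
Sorted (with $ < everything):
  sorted[0] = $QrPrQRQRRQqqqRQpqrq
  sorted[1] = PrQRQRRQqqqRQpqrq$Qr
  sorted[2] = QRQRRQqqqRQpqrq$QrPr
  sorted[3] = QRRQqqqRQpqrq$QrPrQR
  sorted[4] = Qpqrq$QrPrQRQRRQqqqR
  sorted[5] = QqqqRQpqrq$QrPrQRQRR
  sorted[6] = QrPrQRQRRQqqqRQpqrq$
  sorted[7] = RQRRQqqqRQpqrq$QrPrQ
  sorted[8] = RQpqrq$QrPrQRQRRQqqq
  sorted[9] = RQqqqRQpqrq$QrPrQRQR
  sorted[10] = RRQqqqRQpqrq$QrPrQRQ
  sorted[11] = pqrq$QrPrQRQRRQqqqRQ
  sorted[12] = q$QrPrQRQRRQqqqRQpqr
  sorted[13] = qRQpqrq$QrPrQRQRRQqq
  sorted[14] = qqRQpqrq$QrPrQRQRRQq
  sorted[15] = qqqRQpqrq$QrPrQRQRRQ
  sorted[16] = qrq$QrPrQRQRRQqqqRQp
  sorted[17] = rPrQRQRRQqqqRQpqrq$Q
  sorted[18] = rQRQRRQqqqRQpqrq$QrP
  sorted[19] = rq$QrPrQRQRRQqqqRQpq
sorted[4] = Qpqrq$QrPrQRQRRQqqqR

Answer: Qpqrq$QrPrQRQRRQqqqR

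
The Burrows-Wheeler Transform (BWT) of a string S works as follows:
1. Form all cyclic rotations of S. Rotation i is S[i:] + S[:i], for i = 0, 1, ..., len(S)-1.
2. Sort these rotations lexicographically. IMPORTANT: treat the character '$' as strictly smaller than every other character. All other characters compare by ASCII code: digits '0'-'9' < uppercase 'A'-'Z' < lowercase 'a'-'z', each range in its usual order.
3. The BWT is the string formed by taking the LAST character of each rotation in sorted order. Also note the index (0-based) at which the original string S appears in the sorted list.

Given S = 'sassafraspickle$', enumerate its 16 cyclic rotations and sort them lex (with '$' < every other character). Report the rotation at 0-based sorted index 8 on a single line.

All 16 rotations (rotation i = S[i:]+S[:i]):
  rot[0] = sassafraspickle$
  rot[1] = assafraspickle$s
  rot[2] = ssafraspickle$sa
  rot[3] = safraspickle$sas
  rot[4] = afraspickle$sass
  rot[5] = fraspickle$sassa
  rot[6] = raspickle$sassaf
  rot[7] = aspickle$sassafr
  rot[8] = spickle$sassafra
  rot[9] = pickle$sassafras
  rot[10] = ickle$sassafrasp
  rot[11] = ckle$sassafraspi
  rot[12] = kle$sassafraspic
  rot[13] = le$sassafraspick
  rot[14] = e$sassafraspickl
  rot[15] = $sassafraspickle
Sorted (with $ < everything):
  sorted[0] = $sassafraspickle
  sorted[1] = afraspickle$sass
  sorted[2] = aspickle$sassafr
  sorted[3] = assafraspickle$s
  sorted[4] = ckle$sassafraspi
  sorted[5] = e$sassafraspickl
  sorted[6] = fraspickle$sassa
  sorted[7] = ickle$sassafrasp
  sorted[8] = kle$sassafraspic
  sorted[9] = le$sassafraspick
  sorted[10] = pickle$sassafras
  sorted[11] = raspickle$sassaf
  sorted[12] = safraspickle$sas
  sorted[13] = sassafraspickle$
  sorted[14] = spickle$sassafra
  sorted[15] = ssafraspickle$sa
sorted[8] = kle$sassafraspic

Answer: kle$sassafraspic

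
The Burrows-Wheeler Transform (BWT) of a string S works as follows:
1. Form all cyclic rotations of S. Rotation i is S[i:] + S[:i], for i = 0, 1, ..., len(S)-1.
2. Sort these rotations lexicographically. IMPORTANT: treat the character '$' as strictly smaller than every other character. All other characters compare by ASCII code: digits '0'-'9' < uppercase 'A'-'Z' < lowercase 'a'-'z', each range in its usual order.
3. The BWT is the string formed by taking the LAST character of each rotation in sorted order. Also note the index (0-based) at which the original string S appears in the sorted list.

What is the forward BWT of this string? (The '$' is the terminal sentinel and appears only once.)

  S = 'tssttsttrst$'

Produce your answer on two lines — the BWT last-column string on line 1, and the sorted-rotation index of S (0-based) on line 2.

Answer: tttrtsst$tss
8

Derivation:
All 12 rotations (rotation i = S[i:]+S[:i]):
  rot[0] = tssttsttrst$
  rot[1] = ssttsttrst$t
  rot[2] = sttsttrst$ts
  rot[3] = ttsttrst$tss
  rot[4] = tsttrst$tsst
  rot[5] = sttrst$tsstt
  rot[6] = ttrst$tsstts
  rot[7] = trst$tssttst
  rot[8] = rst$tssttstt
  rot[9] = st$tssttsttr
  rot[10] = t$tssttsttrs
  rot[11] = $tssttsttrst
Sorted (with $ < everything):
  sorted[0] = $tssttsttrst  (last char: 't')
  sorted[1] = rst$tssttstt  (last char: 't')
  sorted[2] = ssttsttrst$t  (last char: 't')
  sorted[3] = st$tssttsttr  (last char: 'r')
  sorted[4] = sttrst$tsstt  (last char: 't')
  sorted[5] = sttsttrst$ts  (last char: 's')
  sorted[6] = t$tssttsttrs  (last char: 's')
  sorted[7] = trst$tssttst  (last char: 't')
  sorted[8] = tssttsttrst$  (last char: '$')
  sorted[9] = tsttrst$tsst  (last char: 't')
  sorted[10] = ttrst$tsstts  (last char: 's')
  sorted[11] = ttsttrst$tss  (last char: 's')
Last column: tttrtsst$tss
Original string S is at sorted index 8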